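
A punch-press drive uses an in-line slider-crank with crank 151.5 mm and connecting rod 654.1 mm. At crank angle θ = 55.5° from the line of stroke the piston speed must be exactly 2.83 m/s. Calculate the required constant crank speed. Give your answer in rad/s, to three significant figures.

20.0

For an in-line slider-crank, |v_piston| = rω|sinθ|·[1 + r cosθ/√(L² − r² sin²θ)].
With r = 0.1515 m, L = 0.6541 m, θ = 55.5°: the bracketed kinematic factor |dx/dθ| = 0.14154 m.
ω = v/|dx/dθ| = 2.83/0.14154 = 19.994 rad/s.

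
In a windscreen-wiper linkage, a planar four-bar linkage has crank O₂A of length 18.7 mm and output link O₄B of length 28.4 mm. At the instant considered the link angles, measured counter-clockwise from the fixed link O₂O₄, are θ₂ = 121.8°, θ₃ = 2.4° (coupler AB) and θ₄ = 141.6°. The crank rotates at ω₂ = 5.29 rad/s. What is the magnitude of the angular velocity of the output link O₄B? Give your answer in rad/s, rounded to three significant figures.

ω₂ = 5.29 rad/s
Differentiating the loop-closure r₂e^{iθ₂}+r₃e^{iθ₃}=r₁+r₄e^{iθ₄} gives r₂ω₂e^{iθ₂}+r₃ω₃e^{iθ₃}=r₄ω₄e^{iθ₄}.
Eliminating the other unknown: ω₄ = r₂ω₂ sin(θ₂−θ₃) / [r₄ sin(θ₄−θ₃)].
Numerator sine = +0.87121; denominator sine = +0.65342.
Result = 0.0187·5.29·(+0.87121) / (0.0284·(+0.65342)) = +4.6442 rad/s; magnitude 4.6442 rad/s.

4.64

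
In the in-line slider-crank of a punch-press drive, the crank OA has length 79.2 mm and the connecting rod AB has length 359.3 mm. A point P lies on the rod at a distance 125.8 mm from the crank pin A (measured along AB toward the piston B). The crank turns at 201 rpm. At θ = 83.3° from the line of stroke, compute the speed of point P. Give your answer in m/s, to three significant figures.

1.68

ω = 21.05 rad/s.  Crank-pin speed |V_A| = rω = 1.6671 m/s, perpendicular to OA.
Rod angle: sinφ = −(r/L) sinθ ⇒ φ = -12.646°; ω_rod = −rω cosθ/√(L²−r²sin²θ) = -0.55478 rad/s.
V_P = V_A + ω_rod × AP, with AP = 0.1258 m along the rod.
Components: V_Px = −rω sinθ − a·ω_rod·sinφ = -1.6709 m/s;  V_Py = rω cosθ + a·ω_rod·cosφ = +0.1264 m/s.
|V_P| = √(V_Px² + V_Py²) = 1.6757 m/s.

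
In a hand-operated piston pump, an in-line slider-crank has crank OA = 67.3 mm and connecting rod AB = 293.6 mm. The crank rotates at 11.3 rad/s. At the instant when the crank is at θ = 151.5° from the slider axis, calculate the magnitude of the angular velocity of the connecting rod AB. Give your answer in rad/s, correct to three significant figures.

ω = 11.3 rad/s
The rod makes angle φ with the slider axis where L sinφ = r sinθ; differentiating, L cosφ·φ̇ = r ω cosθ.
L cosφ = √(L² − r² sin²θ) = 0.29184 m.
|ω_rod| = r ω |cosθ| / √(L² − r² sin²θ) = 0.0673·11.3·0.87882/0.29184 = 2.2901 rad/s.

2.29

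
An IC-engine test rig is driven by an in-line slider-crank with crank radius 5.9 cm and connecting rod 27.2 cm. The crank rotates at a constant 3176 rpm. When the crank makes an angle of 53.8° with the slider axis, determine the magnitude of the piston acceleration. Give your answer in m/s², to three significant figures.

ω = 2π·3176/60 = 332.6 rad/s
x(θ) = r cosθ + √(L² − r² sin²θ); with ω constant, a = ω²·d²x/dθ².
d²x/dθ² = −r cosθ − r²(cos2θ)/√u − r⁴ sin²2θ/(4u^{3/2}),  u = L² − r² sin²θ = 0.0717172 m².
Substituting r = 0.059 m, L = 0.272 m, θ = 53.8°: d²x/dθ² = -0.031059 m.
a = ω²·d²x/dθ² = (332.6)²·(-0.031059) = -3435.6 m/s²;  |a| = 3435.6 m/s².

3440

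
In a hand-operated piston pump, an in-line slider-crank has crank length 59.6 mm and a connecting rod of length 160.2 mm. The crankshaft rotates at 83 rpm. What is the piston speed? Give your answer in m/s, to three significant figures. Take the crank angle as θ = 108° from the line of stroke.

0.432

ω = 2π·83/60 = 8.692 rad/s
For an in-line slider-crank, x = r cosθ + √(L² − r² sin²θ), so v = −rω sinθ·[1 + r cosθ/√(L² − r² sin²θ)].
With r = 0.0596 m, L = 0.1602 m, θ = 108°: √(L² − r² sin²θ) = 0.14984 m.
v = −0.0596·8.692·0.95106·[1 + 0.0596·-0.30902/0.14984] = -0.43212 m/s.
|v| = 0.43212 m/s.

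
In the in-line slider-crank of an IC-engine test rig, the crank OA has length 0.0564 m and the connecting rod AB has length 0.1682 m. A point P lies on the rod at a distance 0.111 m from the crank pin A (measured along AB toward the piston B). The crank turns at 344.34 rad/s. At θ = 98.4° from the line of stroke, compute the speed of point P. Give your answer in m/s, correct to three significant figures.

ω = 344.3 rad/s.  Crank-pin speed |V_A| = rω = 19.421 m/s, perpendicular to OA.
Rod angle: sinφ = −(r/L) sinθ ⇒ φ = -19.373°; ω_rod = −rω cosθ/√(L²−r²sin²θ) = +17.879 rad/s.
V_P = V_A + ω_rod × AP, with AP = 0.111 m along the rod.
Components: V_Px = −rω sinθ − a·ω_rod·sinφ = -18.554 m/s;  V_Py = rω cosθ + a·ω_rod·cosφ = -0.9648 m/s.
|V_P| = √(V_Px² + V_Py²) = 18.579 m/s.

18.6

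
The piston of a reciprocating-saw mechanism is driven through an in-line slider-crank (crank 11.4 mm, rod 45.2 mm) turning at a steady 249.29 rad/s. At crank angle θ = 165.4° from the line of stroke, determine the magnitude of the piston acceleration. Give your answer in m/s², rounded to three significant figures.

529

ω = 249.3 rad/s
x(θ) = r cosθ + √(L² − r² sin²θ); with ω constant, a = ω²·d²x/dθ².
d²x/dθ² = −r cosθ − r²(cos2θ)/√u − r⁴ sin²2θ/(4u^{3/2}),  u = L² − r² sin²θ = 0.00203478 m².
Substituting r = 0.0114 m, L = 0.0452 m, θ = 165.4°: d²x/dθ² = +0.008506 m.
a = ω²·d²x/dθ² = (249.3)²·(+0.008506) = +528.61 m/s²;  |a| = 528.61 m/s².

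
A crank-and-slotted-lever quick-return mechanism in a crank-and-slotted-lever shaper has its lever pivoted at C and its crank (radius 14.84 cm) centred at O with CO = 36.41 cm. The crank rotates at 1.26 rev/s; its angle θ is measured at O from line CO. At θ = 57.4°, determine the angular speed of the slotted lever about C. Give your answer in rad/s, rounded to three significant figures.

1.90

ω = 7.917 rad/s (from 1.26 rev/s).
Crank pin A relative to C: A = (d + r cosθ, r sinθ); lever angle φ = atan2(r sinθ, d + r cosθ).
Differentiating tanφ: φ̇ = rω(d cosθ + r)/(d² + r² + 2dr cosθ).
d² + r² + 2dr cosθ = |CA|² = 0.212814 m²;  d cosθ + r = +0.34457 m.
|ω_lever| = |0.1484·7.917·+0.34457| / 0.212814 = 1.9022 rad/s.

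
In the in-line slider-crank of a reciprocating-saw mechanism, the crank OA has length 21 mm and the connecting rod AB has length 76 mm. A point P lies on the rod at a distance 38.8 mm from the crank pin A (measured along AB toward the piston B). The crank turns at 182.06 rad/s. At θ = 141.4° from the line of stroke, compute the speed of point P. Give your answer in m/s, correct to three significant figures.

2.57

ω = 182.1 rad/s.  Crank-pin speed |V_A| = rω = 3.8233 m/s, perpendicular to OA.
Rod angle: sinφ = −(r/L) sinθ ⇒ φ = -9.927°; ω_rod = −rω cosθ/√(L²−r²sin²θ) = +39.913 rad/s.
V_P = V_A + ω_rod × AP, with AP = 0.0388 m along the rod.
Components: V_Px = −rω sinθ − a·ω_rod·sinφ = -2.1183 m/s;  V_Py = rω cosθ + a·ω_rod·cosφ = -1.4625 m/s.
|V_P| = √(V_Px² + V_Py²) = 2.5741 m/s.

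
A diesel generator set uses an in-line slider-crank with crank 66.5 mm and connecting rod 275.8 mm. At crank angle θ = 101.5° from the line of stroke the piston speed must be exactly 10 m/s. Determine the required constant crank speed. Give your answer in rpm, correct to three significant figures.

1540

For an in-line slider-crank, |v_piston| = rω|sinθ|·[1 + r cosθ/√(L² − r² sin²θ)].
With r = 0.0665 m, L = 0.2758 m, θ = 101.5°: the bracketed kinematic factor |dx/dθ| = 0.061941 m.
ω = v/|dx/dθ| = 10/0.061941 = 161.44 rad/s.
N = 60ω/(2π) = 1541.7 rpm.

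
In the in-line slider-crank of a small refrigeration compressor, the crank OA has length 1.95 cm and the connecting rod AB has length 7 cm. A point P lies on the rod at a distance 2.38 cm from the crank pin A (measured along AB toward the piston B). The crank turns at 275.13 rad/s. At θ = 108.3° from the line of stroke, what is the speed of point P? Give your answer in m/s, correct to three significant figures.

5.06

ω = 275.1 rad/s.  Crank-pin speed |V_A| = rω = 5.365 m/s, perpendicular to OA.
Rod angle: sinφ = −(r/L) sinθ ⇒ φ = -15.336°; ω_rod = −rω cosθ/√(L²−r²sin²θ) = +24.954 rad/s.
V_P = V_A + ω_rod × AP, with AP = 0.0238 m along the rod.
Components: V_Px = −rω sinθ − a·ω_rod·sinφ = -4.9366 m/s;  V_Py = rω cosθ + a·ω_rod·cosφ = -1.1118 m/s.
|V_P| = √(V_Px² + V_Py²) = 5.0603 m/s.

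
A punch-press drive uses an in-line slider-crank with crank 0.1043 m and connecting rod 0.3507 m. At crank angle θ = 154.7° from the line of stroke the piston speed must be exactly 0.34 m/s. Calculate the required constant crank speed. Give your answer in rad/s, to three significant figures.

For an in-line slider-crank, |v_piston| = rω|sinθ|·[1 + r cosθ/√(L² − r² sin²θ)].
With r = 0.1043 m, L = 0.3507 m, θ = 154.7°: the bracketed kinematic factor |dx/dθ| = 0.032491 m.
ω = v/|dx/dθ| = 0.34/0.032491 = 10.465 rad/s.

10.5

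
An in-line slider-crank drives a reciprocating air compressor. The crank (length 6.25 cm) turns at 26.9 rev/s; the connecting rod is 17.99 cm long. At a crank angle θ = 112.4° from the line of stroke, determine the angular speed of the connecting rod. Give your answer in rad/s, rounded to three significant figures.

ω = 169 rad/s (converted from 26.9 rev/s).
The rod makes angle φ with the slider axis where L sinφ = r sinθ; differentiating, L cosφ·φ̇ = r ω cosθ.
L cosφ = √(L² − r² sin²θ) = 0.17037 m.
|ω_rod| = r ω |cosθ| / √(L² − r² sin²θ) = 0.0625·169·0.38107/0.17037 = 23.628 rad/s.

23.6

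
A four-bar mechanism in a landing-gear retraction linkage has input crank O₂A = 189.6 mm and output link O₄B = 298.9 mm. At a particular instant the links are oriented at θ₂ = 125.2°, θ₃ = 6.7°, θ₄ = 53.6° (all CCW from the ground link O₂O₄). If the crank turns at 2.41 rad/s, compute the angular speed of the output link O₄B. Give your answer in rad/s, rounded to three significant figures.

1.84

ω₂ = 2.41 rad/s
Differentiating the loop-closure r₂e^{iθ₂}+r₃e^{iθ₃}=r₁+r₄e^{iθ₄} gives r₂ω₂e^{iθ₂}+r₃ω₃e^{iθ₃}=r₄ω₄e^{iθ₄}.
Eliminating the other unknown: ω₄ = r₂ω₂ sin(θ₂−θ₃) / [r₄ sin(θ₄−θ₃)].
Numerator sine = +0.87882; denominator sine = +0.73016.
Result = 0.1896·2.41·(+0.87882) / (0.2989·(+0.73016)) = +1.84 rad/s; magnitude 1.84 rad/s.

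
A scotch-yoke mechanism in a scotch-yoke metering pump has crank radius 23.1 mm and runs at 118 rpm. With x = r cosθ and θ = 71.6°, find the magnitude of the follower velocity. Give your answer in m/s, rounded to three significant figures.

ω = 12.36 rad/s (from 118 rpm).
x = r cosθ ⇒ ẋ = −rω sinθ.
|v| = rω|sinθ| = 0.0231·12.36·|sin 71.6°| = 0.27085 m/s.

0.271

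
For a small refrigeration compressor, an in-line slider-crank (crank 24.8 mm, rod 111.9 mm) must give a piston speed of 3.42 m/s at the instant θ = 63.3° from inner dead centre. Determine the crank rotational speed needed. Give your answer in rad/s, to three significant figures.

For an in-line slider-crank, |v_piston| = rω|sinθ|·[1 + r cosθ/√(L² − r² sin²θ)].
With r = 0.0248 m, L = 0.1119 m, θ = 63.3°: the bracketed kinematic factor |dx/dθ| = 0.024406 m.
ω = v/|dx/dθ| = 3.42/0.024406 = 140.13 rad/s.

140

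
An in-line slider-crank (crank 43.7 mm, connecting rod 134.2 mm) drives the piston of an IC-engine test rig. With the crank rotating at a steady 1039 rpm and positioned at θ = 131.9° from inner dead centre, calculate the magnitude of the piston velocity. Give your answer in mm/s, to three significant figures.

2750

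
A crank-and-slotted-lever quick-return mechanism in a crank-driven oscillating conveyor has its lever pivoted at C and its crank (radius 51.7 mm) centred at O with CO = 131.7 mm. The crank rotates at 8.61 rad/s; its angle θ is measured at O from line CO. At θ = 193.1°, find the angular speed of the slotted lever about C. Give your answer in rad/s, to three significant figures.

ω = 8.61 rad/s
Crank pin A relative to C: A = (d + r cosθ, r sinθ); lever angle φ = atan2(r sinθ, d + r cosθ).
Differentiating tanφ: φ̇ = rω(d cosθ + r)/(d² + r² + 2dr cosθ).
d² + r² + 2dr cosθ = |CA|² = 0.00675439 m²;  d cosθ + r = -0.076573 m.
|ω_lever| = |0.0517·8.61·-0.076573| / 0.00675439 = 5.0464 rad/s.

5.05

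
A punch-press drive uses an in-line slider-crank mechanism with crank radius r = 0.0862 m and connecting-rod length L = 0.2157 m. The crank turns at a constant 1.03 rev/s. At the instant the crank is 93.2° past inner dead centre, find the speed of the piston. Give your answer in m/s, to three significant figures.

ω = 2π·1.03 = 6.472 rad/s
For an in-line slider-crank, x = r cosθ + √(L² − r² sin²θ), so v = −rω sinθ·[1 + r cosθ/√(L² − r² sin²θ)].
With r = 0.0862 m, L = 0.2157 m, θ = 93.2°: √(L² − r² sin²θ) = 0.19779 m.
v = −0.0862·6.472·0.99844·[1 + 0.0862·-0.05582/0.19779] = -0.54344 m/s.
|v| = 0.54344 m/s.

0.543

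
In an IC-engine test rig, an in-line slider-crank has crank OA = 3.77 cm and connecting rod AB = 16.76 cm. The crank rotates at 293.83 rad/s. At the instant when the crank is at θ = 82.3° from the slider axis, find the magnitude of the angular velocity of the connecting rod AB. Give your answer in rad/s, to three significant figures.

9.08

ω = 293.8 rad/s
The rod makes angle φ with the slider axis where L sinφ = r sinθ; differentiating, L cosφ·φ̇ = r ω cosθ.
L cosφ = √(L² − r² sin²θ) = 0.16338 m.
|ω_rod| = r ω |cosθ| / √(L² − r² sin²θ) = 0.0377·293.8·0.13399/0.16338 = 9.0843 rad/s.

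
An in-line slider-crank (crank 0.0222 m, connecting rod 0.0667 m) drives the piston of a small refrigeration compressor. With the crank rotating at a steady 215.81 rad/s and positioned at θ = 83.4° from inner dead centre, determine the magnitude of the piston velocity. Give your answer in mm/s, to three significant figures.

ω = 215.8 rad/s
For an in-line slider-crank, x = r cosθ + √(L² − r² sin²θ), so v = −rω sinθ·[1 + r cosθ/√(L² − r² sin²θ)].
With r = 0.0222 m, L = 0.0667 m, θ = 83.4°: √(L² − r² sin²θ) = 0.062949 m.
v = −0.0222·215.8·0.99337·[1 + 0.0222·0.11494/0.062949] = -4.9521 m/s.
|v| = 4.9521 m/s = 4952.1 mm/s.

4950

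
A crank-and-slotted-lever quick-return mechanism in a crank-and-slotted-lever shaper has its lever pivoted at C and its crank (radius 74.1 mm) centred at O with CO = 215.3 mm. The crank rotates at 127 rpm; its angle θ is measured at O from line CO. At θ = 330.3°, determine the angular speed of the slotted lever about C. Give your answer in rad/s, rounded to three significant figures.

ω = 13.3 rad/s (from 127 rpm).
Crank pin A relative to C: A = (d + r cosθ, r sinθ); lever angle φ = atan2(r sinθ, d + r cosθ).
Differentiating tanφ: φ̇ = rω(d cosθ + r)/(d² + r² + 2dr cosθ).
d² + r² + 2dr cosθ = |CA|² = 0.0795607 m²;  d cosθ + r = +0.26112 m.
|ω_lever| = |0.0741·13.3·+0.26112| / 0.0795607 = 3.2343 rad/s.

3.23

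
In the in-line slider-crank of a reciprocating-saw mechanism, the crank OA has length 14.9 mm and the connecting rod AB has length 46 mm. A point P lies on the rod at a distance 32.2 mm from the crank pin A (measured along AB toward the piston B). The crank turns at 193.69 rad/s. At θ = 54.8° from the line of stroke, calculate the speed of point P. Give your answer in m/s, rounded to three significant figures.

2.72

ω = 193.7 rad/s.  Crank-pin speed |V_A| = rω = 2.886 m/s, perpendicular to OA.
Rod angle: sinφ = −(r/L) sinθ ⇒ φ = -15.348°; ω_rod = −rω cosθ/√(L²−r²sin²θ) = -37.502 rad/s.
V_P = V_A + ω_rod × AP, with AP = 0.0322 m along the rod.
Components: V_Px = −rω sinθ − a·ω_rod·sinφ = -2.6779 m/s;  V_Py = rω cosθ + a·ω_rod·cosφ = +0.49907 m/s.
|V_P| = √(V_Px² + V_Py²) = 2.724 m/s.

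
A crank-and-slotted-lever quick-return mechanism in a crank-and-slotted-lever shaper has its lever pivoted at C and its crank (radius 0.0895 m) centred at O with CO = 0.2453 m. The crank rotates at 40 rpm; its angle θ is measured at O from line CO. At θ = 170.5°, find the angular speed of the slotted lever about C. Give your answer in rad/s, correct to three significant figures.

2.30

ω = 4.189 rad/s (from 40 rpm).
Crank pin A relative to C: A = (d + r cosθ, r sinθ); lever angle φ = atan2(r sinθ, d + r cosθ).
Differentiating tanφ: φ̇ = rω(d cosθ + r)/(d² + r² + 2dr cosθ).
d² + r² + 2dr cosθ = |CA|² = 0.0248758 m²;  d cosθ + r = -0.15244 m.
|ω_lever| = |0.0895·4.189·-0.15244| / 0.0248758 = 2.2973 rad/s.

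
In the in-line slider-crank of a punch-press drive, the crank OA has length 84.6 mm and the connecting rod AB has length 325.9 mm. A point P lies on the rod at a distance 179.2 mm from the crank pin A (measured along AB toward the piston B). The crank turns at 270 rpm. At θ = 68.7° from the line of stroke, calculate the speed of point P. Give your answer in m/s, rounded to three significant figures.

2.38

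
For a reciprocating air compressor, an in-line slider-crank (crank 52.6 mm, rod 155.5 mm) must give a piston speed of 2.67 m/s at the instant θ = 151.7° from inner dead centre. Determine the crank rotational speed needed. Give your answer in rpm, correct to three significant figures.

For an in-line slider-crank, |v_piston| = rω|sinθ|·[1 + r cosθ/√(L² − r² sin²θ)].
With r = 0.0526 m, L = 0.1555 m, θ = 151.7°: the bracketed kinematic factor |dx/dθ| = 0.017413 m.
ω = v/|dx/dθ| = 2.67/0.017413 = 153.34 rad/s.
N = 60ω/(2π) = 1464.3 rpm.

1460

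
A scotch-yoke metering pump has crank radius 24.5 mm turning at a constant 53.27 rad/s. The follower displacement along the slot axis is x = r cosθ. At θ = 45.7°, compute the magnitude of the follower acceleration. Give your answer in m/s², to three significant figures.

48.6

ω = 53.27 rad/s
x = r cosθ ⇒ ẍ = −rω² cosθ (ω constant).
|a| = rω²|cosθ| = 0.0245·(53.27)²·|cos 45.7°| = 48.556 m/s².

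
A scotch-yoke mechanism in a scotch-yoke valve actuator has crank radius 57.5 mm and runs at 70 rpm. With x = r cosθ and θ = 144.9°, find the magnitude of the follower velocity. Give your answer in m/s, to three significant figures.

0.242

ω = 7.33 rad/s (from 70 rpm).
x = r cosθ ⇒ ẋ = −rω sinθ.
|v| = rω|sinθ| = 0.0575·7.33·|sin 144.9°| = 0.24236 m/s.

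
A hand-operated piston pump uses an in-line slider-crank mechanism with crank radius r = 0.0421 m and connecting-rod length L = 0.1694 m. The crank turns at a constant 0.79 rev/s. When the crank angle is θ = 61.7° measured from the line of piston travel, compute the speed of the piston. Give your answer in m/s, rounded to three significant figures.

ω = 2π·0.79 = 4.964 rad/s
For an in-line slider-crank, x = r cosθ + √(L² − r² sin²θ), so v = −rω sinθ·[1 + r cosθ/√(L² − r² sin²θ)].
With r = 0.0421 m, L = 0.1694 m, θ = 61.7°: √(L² − r² sin²θ) = 0.16529 m.
v = −0.0421·4.964·0.88048·[1 + 0.0421·0.47409/0.16529] = -0.20621 m/s.
|v| = 0.20621 m/s.

0.206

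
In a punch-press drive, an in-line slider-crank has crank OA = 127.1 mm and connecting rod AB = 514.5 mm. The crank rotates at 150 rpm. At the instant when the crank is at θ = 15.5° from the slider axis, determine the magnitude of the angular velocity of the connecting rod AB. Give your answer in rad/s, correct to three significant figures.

3.75

ω = 15.71 rad/s (converted from 150 rpm).
The rod makes angle φ with the slider axis where L sinφ = r sinθ; differentiating, L cosφ·φ̇ = r ω cosθ.
L cosφ = √(L² − r² sin²θ) = 0.51338 m.
|ω_rod| = r ω |cosθ| / √(L² − r² sin²θ) = 0.1271·15.71·0.96363/0.51338 = 3.7475 rad/s.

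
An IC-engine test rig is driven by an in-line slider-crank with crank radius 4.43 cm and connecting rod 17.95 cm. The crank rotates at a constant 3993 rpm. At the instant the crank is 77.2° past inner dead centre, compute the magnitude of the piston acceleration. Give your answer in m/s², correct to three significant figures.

ω = 2π·3993/60 = 418.1 rad/s
x(θ) = r cosθ + √(L² − r² sin²θ); with ω constant, a = ω²·d²x/dθ².
d²x/dθ² = −r cosθ − r²(cos2θ)/√u − r⁴ sin²2θ/(4u^{3/2}),  u = L² − r² sin²θ = 0.0303541 m².
Substituting r = 0.0443 m, L = 0.1795 m, θ = 77.2°: d²x/dθ² = +0.0003098 m.
a = ω²·d²x/dθ² = (418.1)²·(+0.0003098) = +54.167 m/s²;  |a| = 54.167 m/s².

54.2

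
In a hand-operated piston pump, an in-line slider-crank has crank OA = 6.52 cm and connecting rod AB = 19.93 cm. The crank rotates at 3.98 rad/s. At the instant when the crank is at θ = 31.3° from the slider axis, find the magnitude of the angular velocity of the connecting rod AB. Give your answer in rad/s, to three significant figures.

ω = 3.98 rad/s
The rod makes angle φ with the slider axis where L sinφ = r sinθ; differentiating, L cosφ·φ̇ = r ω cosθ.
L cosφ = √(L² − r² sin²θ) = 0.1964 m.
|ω_rod| = r ω |cosθ| / √(L² − r² sin²θ) = 0.0652·3.98·0.85446/0.1964 = 1.129 rad/s.

1.13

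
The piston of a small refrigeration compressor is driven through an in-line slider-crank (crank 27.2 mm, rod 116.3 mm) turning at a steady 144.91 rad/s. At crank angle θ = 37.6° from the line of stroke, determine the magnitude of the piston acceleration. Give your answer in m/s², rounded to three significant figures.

489

ω = 144.9 rad/s
x(θ) = r cosθ + √(L² − r² sin²θ); with ω constant, a = ω²·d²x/dθ².
d²x/dθ² = −r cosθ − r²(cos2θ)/√u − r⁴ sin²2θ/(4u^{3/2}),  u = L² − r² sin²θ = 0.0132503 m².
Substituting r = 0.0272 m, L = 0.1163 m, θ = 37.6°: d²x/dθ² = -0.023276 m.
a = ω²·d²x/dθ² = (144.9)²·(-0.023276) = -488.77 m/s²;  |a| = 488.77 m/s².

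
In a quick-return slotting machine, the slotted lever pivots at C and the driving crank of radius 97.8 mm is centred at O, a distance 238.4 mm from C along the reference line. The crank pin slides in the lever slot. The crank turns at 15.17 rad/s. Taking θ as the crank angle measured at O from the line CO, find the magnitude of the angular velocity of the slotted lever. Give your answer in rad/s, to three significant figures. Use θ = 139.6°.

4.02

ω = 15.17 rad/s
Crank pin A relative to C: A = (d + r cosθ, r sinθ); lever angle φ = atan2(r sinθ, d + r cosθ).
Differentiating tanφ: φ̇ = rω(d cosθ + r)/(d² + r² + 2dr cosθ).
d² + r² + 2dr cosθ = |CA|² = 0.0308881 m²;  d cosθ + r = -0.083751 m.
|ω_lever| = |0.0978·15.17·-0.083751| / 0.0308881 = 4.0227 rad/s.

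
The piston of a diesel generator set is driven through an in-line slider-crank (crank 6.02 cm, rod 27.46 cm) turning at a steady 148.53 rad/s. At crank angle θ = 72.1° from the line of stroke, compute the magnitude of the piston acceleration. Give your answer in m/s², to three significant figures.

168

ω = 148.5 rad/s
x(θ) = r cosθ + √(L² − r² sin²θ); with ω constant, a = ω²·d²x/dθ².
d²x/dθ² = −r cosθ − r²(cos2θ)/√u − r⁴ sin²2θ/(4u^{3/2}),  u = L² − r² sin²θ = 0.0721235 m².
Substituting r = 0.0602 m, L = 0.2746 m, θ = 72.1°: d²x/dθ² = -0.007616 m.
a = ω²·d²x/dθ² = (148.5)²·(-0.007616) = -168.02 m/s²;  |a| = 168.02 m/s².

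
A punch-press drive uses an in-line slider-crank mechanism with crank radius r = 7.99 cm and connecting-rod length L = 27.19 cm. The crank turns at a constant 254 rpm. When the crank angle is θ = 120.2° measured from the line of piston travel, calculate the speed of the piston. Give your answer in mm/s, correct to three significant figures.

ω = 2π·254/60 = 26.6 rad/s
For an in-line slider-crank, x = r cosθ + √(L² − r² sin²θ), so v = −rω sinθ·[1 + r cosθ/√(L² − r² sin²θ)].
With r = 0.0799 m, L = 0.2719 m, θ = 120.2°: √(L² − r² sin²θ) = 0.26298 m.
v = −0.0799·26.6·0.86427·[1 + 0.0799·-0.50302/0.26298] = -1.5561 m/s.
|v| = 1.5561 m/s = 1556.1 mm/s.

1560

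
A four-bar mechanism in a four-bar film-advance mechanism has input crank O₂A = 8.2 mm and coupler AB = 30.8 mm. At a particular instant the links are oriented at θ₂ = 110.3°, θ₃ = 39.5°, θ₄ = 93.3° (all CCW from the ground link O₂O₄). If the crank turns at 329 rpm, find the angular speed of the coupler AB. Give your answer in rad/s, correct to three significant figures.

3.32

ω₂ = 34.45 rad/s (from 329 rpm).
Differentiating the loop-closure r₂e^{iθ₂}+r₃e^{iθ₃}=r₁+r₄e^{iθ₄} gives r₂ω₂e^{iθ₂}+r₃ω₃e^{iθ₃}=r₄ω₄e^{iθ₄}.
Eliminating the other unknown: ω₃ = r₂ω₂ sin(θ₄−θ₂) / [r₃ sin(θ₃−θ₄)].
Numerator sine = -0.29237; denominator sine = -0.80696.
Result = 0.0082·34.45·(-0.29237) / (0.0308·(-0.80696)) = +3.3233 rad/s; magnitude 3.3233 rad/s.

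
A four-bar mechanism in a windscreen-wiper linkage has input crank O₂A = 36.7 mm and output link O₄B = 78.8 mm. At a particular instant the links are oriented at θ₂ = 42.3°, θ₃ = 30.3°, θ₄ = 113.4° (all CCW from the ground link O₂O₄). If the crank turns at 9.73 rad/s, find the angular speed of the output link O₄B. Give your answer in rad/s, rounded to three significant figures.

0.949

ω₂ = 9.73 rad/s
Differentiating the loop-closure r₂e^{iθ₂}+r₃e^{iθ₃}=r₁+r₄e^{iθ₄} gives r₂ω₂e^{iθ₂}+r₃ω₃e^{iθ₃}=r₄ω₄e^{iθ₄}.
Eliminating the other unknown: ω₄ = r₂ω₂ sin(θ₂−θ₃) / [r₄ sin(θ₄−θ₃)].
Numerator sine = +0.20791; denominator sine = +0.99276.
Result = 0.0367·9.73·(+0.20791) / (0.0788·(+0.99276)) = +0.94905 rad/s; magnitude 0.94905 rad/s.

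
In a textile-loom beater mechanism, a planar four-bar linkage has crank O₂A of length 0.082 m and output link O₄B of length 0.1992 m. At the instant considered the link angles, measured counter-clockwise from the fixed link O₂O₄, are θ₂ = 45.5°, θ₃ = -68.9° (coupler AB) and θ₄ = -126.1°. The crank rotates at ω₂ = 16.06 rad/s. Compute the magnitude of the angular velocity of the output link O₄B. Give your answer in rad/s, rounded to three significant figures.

ω₂ = 16.06 rad/s
Differentiating the loop-closure r₂e^{iθ₂}+r₃e^{iθ₃}=r₁+r₄e^{iθ₄} gives r₂ω₂e^{iθ₂}+r₃ω₃e^{iθ₃}=r₄ω₄e^{iθ₄}.
Eliminating the other unknown: ω₄ = r₂ω₂ sin(θ₂−θ₃) / [r₄ sin(θ₄−θ₃)].
Numerator sine = +0.91068; denominator sine = -0.84057.
Result = 0.082·16.06·(+0.91068) / (0.1992·(-0.84057)) = -7.1625 rad/s; magnitude 7.1625 rad/s.

7.16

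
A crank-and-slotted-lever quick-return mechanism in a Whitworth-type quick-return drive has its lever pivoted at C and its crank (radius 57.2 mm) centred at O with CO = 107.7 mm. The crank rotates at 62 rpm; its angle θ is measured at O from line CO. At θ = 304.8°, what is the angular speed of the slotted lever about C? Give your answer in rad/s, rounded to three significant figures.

ω = 6.493 rad/s (from 62 rpm).
Crank pin A relative to C: A = (d + r cosθ, r sinθ); lever angle φ = atan2(r sinθ, d + r cosθ).
Differentiating tanφ: φ̇ = rω(d cosθ + r)/(d² + r² + 2dr cosθ).
d² + r² + 2dr cosθ = |CA|² = 0.0219028 m²;  d cosθ + r = +0.11867 m.
|ω_lever| = |0.0572·6.493·+0.11867| / 0.0219028 = 2.0121 rad/s.

2.01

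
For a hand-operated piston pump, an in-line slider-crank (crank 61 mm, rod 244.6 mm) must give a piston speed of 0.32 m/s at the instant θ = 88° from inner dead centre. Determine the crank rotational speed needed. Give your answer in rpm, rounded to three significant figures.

49.7

For an in-line slider-crank, |v_piston| = rω|sinθ|·[1 + r cosθ/√(L² − r² sin²θ)].
With r = 0.061 m, L = 0.2446 m, θ = 88°: the bracketed kinematic factor |dx/dθ| = 0.061511 m.
ω = v/|dx/dθ| = 0.32/0.061511 = 5.2023 rad/s.
N = 60ω/(2π) = 49.679 rpm.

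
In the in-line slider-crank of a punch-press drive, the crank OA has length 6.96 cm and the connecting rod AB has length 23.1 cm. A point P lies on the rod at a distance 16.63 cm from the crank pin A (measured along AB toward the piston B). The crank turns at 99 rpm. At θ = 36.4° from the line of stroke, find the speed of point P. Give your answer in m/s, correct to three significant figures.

0.530

ω = 10.37 rad/s.  Crank-pin speed |V_A| = rω = 0.72156 m/s, perpendicular to OA.
Rod angle: sinφ = −(r/L) sinθ ⇒ φ = -10.300°; ω_rod = −rω cosθ/√(L²−r²sin²θ) = -2.5554 rad/s.
V_P = V_A + ω_rod × AP, with AP = 0.1663 m along the rod.
Components: V_Px = −rω sinθ − a·ω_rod·sinφ = -0.50417 m/s;  V_Py = rω cosθ + a·ω_rod·cosφ = +0.16267 m/s.
|V_P| = √(V_Px² + V_Py²) = 0.52976 m/s.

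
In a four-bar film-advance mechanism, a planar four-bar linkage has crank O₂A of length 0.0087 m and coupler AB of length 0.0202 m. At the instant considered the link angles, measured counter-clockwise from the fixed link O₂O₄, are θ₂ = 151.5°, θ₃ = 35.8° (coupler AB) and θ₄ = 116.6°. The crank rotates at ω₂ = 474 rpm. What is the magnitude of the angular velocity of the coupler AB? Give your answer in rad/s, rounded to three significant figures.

ω₂ = 49.64 rad/s (from 474 rpm).
Differentiating the loop-closure r₂e^{iθ₂}+r₃e^{iθ₃}=r₁+r₄e^{iθ₄} gives r₂ω₂e^{iθ₂}+r₃ω₃e^{iθ₃}=r₄ω₄e^{iθ₄}.
Eliminating the other unknown: ω₃ = r₂ω₂ sin(θ₄−θ₂) / [r₃ sin(θ₃−θ₄)].
Numerator sine = -0.57215; denominator sine = -0.98714.
Result = 0.0087·49.64·(-0.57215) / (0.0202·(-0.98714)) = +12.391 rad/s; magnitude 12.391 rad/s.

12.4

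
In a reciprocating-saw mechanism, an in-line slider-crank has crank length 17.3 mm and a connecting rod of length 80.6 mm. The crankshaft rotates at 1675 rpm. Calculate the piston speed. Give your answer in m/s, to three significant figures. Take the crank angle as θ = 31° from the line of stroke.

ω = 2π·1675/60 = 175.4 rad/s
For an in-line slider-crank, x = r cosθ + √(L² − r² sin²θ), so v = −rω sinθ·[1 + r cosθ/√(L² − r² sin²θ)].
With r = 0.0173 m, L = 0.0806 m, θ = 31°: √(L² − r² sin²θ) = 0.080106 m.
v = −0.0173·175.4·0.51504·[1 + 0.0173·0.85717/0.080106] = -1.8522 m/s.
|v| = 1.8522 m/s.

1.85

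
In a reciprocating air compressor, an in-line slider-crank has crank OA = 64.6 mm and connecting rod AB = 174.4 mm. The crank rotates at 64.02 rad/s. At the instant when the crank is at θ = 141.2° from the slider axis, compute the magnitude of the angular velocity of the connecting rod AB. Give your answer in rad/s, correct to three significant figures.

19.0

ω = 64.02 rad/s
The rod makes angle φ with the slider axis where L sinφ = r sinθ; differentiating, L cosφ·φ̇ = r ω cosθ.
L cosφ = √(L² − r² sin²θ) = 0.16964 m.
|ω_rod| = r ω |cosθ| / √(L² − r² sin²θ) = 0.0646·64.02·0.77934/0.16964 = 19 rad/s.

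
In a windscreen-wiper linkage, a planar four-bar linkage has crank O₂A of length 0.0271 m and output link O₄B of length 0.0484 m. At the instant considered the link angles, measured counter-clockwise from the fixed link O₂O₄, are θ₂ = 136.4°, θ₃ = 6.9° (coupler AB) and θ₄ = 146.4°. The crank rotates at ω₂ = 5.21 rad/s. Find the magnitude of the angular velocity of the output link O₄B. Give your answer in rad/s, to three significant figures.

3.47

ω₂ = 5.21 rad/s
Differentiating the loop-closure r₂e^{iθ₂}+r₃e^{iθ₃}=r₁+r₄e^{iθ₄} gives r₂ω₂e^{iθ₂}+r₃ω₃e^{iθ₃}=r₄ω₄e^{iθ₄}.
Eliminating the other unknown: ω₄ = r₂ω₂ sin(θ₂−θ₃) / [r₄ sin(θ₄−θ₃)].
Numerator sine = +0.77162; denominator sine = +0.64945.
Result = 0.0271·5.21·(+0.77162) / (0.0484·(+0.64945)) = +3.466 rad/s; magnitude 3.466 rad/s.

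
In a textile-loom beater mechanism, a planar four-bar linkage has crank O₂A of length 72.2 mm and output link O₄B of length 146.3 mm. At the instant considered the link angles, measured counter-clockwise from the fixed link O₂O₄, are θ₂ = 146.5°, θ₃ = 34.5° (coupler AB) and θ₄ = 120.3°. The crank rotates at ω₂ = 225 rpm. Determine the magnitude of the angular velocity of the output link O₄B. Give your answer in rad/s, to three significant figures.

10.8

ω₂ = 23.56 rad/s (from 225 rpm).
Differentiating the loop-closure r₂e^{iθ₂}+r₃e^{iθ₃}=r₁+r₄e^{iθ₄} gives r₂ω₂e^{iθ₂}+r₃ω₃e^{iθ₃}=r₄ω₄e^{iθ₄}.
Eliminating the other unknown: ω₄ = r₂ω₂ sin(θ₂−θ₃) / [r₄ sin(θ₄−θ₃)].
Numerator sine = +0.92718; denominator sine = +0.99731.
Result = 0.0722·23.56·(+0.92718) / (0.1463·(+0.99731)) = +10.81 rad/s; magnitude 10.81 rad/s.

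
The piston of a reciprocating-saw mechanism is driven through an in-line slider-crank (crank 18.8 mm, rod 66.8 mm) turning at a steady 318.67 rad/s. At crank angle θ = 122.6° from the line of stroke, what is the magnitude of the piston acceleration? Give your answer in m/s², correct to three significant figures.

ω = 318.7 rad/s
x(θ) = r cosθ + √(L² − r² sin²θ); with ω constant, a = ω²·d²x/dθ².
d²x/dθ² = −r cosθ − r²(cos2θ)/√u − r⁴ sin²2θ/(4u^{3/2}),  u = L² − r² sin²θ = 0.00421139 m².
Substituting r = 0.0188 m, L = 0.0668 m, θ = 122.6°: d²x/dθ² = +0.012319 m.
a = ω²·d²x/dθ² = (318.7)²·(+0.012319) = +1251 m/s²;  |a| = 1251 m/s².

1250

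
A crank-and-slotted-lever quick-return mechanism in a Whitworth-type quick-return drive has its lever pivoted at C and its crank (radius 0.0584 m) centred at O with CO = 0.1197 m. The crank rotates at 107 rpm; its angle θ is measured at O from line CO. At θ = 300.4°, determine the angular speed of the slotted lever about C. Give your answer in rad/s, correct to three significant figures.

ω = 11.21 rad/s (from 107 rpm).
Crank pin A relative to C: A = (d + r cosθ, r sinθ); lever angle φ = atan2(r sinθ, d + r cosθ).
Differentiating tanφ: φ̇ = rω(d cosθ + r)/(d² + r² + 2dr cosθ).
d² + r² + 2dr cosθ = |CA|² = 0.0248135 m²;  d cosθ + r = +0.11897 m.
|ω_lever| = |0.0584·11.21·+0.11897| / 0.0248135 = 3.1375 rad/s.

3.14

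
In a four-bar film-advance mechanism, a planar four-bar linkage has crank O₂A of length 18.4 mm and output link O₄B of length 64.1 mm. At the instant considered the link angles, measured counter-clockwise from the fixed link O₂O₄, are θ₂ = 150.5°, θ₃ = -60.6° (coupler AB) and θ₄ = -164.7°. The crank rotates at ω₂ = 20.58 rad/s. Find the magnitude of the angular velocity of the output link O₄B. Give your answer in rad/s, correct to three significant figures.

3.15

ω₂ = 20.58 rad/s
Differentiating the loop-closure r₂e^{iθ₂}+r₃e^{iθ₃}=r₁+r₄e^{iθ₄} gives r₂ω₂e^{iθ₂}+r₃ω₃e^{iθ₃}=r₄ω₄e^{iθ₄}.
Eliminating the other unknown: ω₄ = r₂ω₂ sin(θ₂−θ₃) / [r₄ sin(θ₄−θ₃)].
Numerator sine = -0.51653; denominator sine = -0.96987.
Result = 0.0184·20.58·(-0.51653) / (0.0641·(-0.96987)) = +3.1462 rad/s; magnitude 3.1462 rad/s.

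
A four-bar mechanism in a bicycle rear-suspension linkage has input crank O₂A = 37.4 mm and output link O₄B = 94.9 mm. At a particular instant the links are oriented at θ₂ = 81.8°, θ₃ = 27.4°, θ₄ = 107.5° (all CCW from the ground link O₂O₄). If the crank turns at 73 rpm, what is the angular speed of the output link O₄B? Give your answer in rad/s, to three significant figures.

2.49

ω₂ = 7.645 rad/s (from 73 rpm).
Differentiating the loop-closure r₂e^{iθ₂}+r₃e^{iθ₃}=r₁+r₄e^{iθ₄} gives r₂ω₂e^{iθ₂}+r₃ω₃e^{iθ₃}=r₄ω₄e^{iθ₄}.
Eliminating the other unknown: ω₄ = r₂ω₂ sin(θ₂−θ₃) / [r₄ sin(θ₄−θ₃)].
Numerator sine = +0.81310; denominator sine = +0.98511.
Result = 0.0374·7.645·(+0.81310) / (0.0949·(+0.98511)) = +2.4867 rad/s; magnitude 2.4867 rad/s.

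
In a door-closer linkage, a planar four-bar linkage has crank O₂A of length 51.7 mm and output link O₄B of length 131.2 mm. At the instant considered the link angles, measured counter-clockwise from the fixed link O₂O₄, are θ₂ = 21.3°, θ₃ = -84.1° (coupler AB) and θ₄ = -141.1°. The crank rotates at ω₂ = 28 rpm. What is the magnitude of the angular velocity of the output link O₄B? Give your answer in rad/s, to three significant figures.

ω₂ = 2.932 rad/s (from 28 rpm).
Differentiating the loop-closure r₂e^{iθ₂}+r₃e^{iθ₃}=r₁+r₄e^{iθ₄} gives r₂ω₂e^{iθ₂}+r₃ω₃e^{iθ₃}=r₄ω₄e^{iθ₄}.
Eliminating the other unknown: ω₄ = r₂ω₂ sin(θ₂−θ₃) / [r₄ sin(θ₄−θ₃)].
Numerator sine = +0.96410; denominator sine = -0.83867.
Result = 0.0517·2.932·(+0.96410) / (0.1312·(-0.83867)) = -1.3282 rad/s; magnitude 1.3282 rad/s.

1.33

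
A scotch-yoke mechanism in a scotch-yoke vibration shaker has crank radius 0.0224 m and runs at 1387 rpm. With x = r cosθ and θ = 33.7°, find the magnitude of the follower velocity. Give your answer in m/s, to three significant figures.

1.81

ω = 145.2 rad/s (from 1387 rpm).
x = r cosθ ⇒ ẋ = −rω sinθ.
|v| = rω|sinθ| = 0.0224·145.2·|sin 33.7°| = 1.8052 m/s.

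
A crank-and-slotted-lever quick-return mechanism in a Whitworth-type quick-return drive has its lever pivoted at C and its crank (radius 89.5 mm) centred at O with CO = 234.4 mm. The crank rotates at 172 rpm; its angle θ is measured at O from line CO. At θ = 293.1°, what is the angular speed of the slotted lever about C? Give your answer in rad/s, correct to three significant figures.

3.68

ω = 18.01 rad/s (from 172 rpm).
Crank pin A relative to C: A = (d + r cosθ, r sinθ); lever angle φ = atan2(r sinθ, d + r cosθ).
Differentiating tanφ: φ̇ = rω(d cosθ + r)/(d² + r² + 2dr cosθ).
d² + r² + 2dr cosθ = |CA|² = 0.0794151 m²;  d cosθ + r = +0.18146 m.
|ω_lever| = |0.0895·18.01·+0.18146| / 0.0794151 = 3.6836 rad/s.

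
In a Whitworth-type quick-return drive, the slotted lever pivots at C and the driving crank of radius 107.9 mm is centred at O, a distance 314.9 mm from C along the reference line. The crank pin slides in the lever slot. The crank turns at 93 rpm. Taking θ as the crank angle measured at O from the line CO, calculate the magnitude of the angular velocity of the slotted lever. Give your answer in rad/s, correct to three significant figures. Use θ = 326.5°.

2.32

ω = 9.739 rad/s (from 93 rpm).
Crank pin A relative to C: A = (d + r cosθ, r sinθ); lever angle φ = atan2(r sinθ, d + r cosθ).
Differentiating tanφ: φ̇ = rω(d cosθ + r)/(d² + r² + 2dr cosθ).
d² + r² + 2dr cosθ = |CA|² = 0.167471 m²;  d cosθ + r = +0.37049 m.
|ω_lever| = |0.1079·9.739·+0.37049| / 0.167471 = 2.3247 rad/s.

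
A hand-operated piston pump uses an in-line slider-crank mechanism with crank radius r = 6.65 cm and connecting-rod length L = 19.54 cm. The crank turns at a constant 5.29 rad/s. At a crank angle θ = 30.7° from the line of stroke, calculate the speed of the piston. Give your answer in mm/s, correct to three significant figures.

ω = 5.29 rad/s
For an in-line slider-crank, x = r cosθ + √(L² − r² sin²θ), so v = −rω sinθ·[1 + r cosθ/√(L² − r² sin²θ)].
With r = 0.0665 m, L = 0.1954 m, θ = 30.7°: √(L² − r² sin²θ) = 0.19243 m.
v = −0.0665·5.29·0.51054·[1 + 0.0665·0.85985/0.19243] = -0.23297 m/s.
|v| = 0.23297 m/s = 232.97 mm/s.

233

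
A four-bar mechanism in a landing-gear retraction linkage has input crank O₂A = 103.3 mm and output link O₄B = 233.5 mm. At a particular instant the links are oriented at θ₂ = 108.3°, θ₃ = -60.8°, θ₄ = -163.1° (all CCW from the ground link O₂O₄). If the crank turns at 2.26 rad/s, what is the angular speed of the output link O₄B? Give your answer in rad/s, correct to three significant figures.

ω₂ = 2.26 rad/s
Differentiating the loop-closure r₂e^{iθ₂}+r₃e^{iθ₃}=r₁+r₄e^{iθ₄} gives r₂ω₂e^{iθ₂}+r₃ω₃e^{iθ₃}=r₄ω₄e^{iθ₄}.
Eliminating the other unknown: ω₄ = r₂ω₂ sin(θ₂−θ₃) / [r₄ sin(θ₄−θ₃)].
Numerator sine = +0.18910; denominator sine = -0.97705.
Result = 0.1033·2.26·(+0.18910) / (0.2335·(-0.97705)) = -0.1935 rad/s; magnitude 0.1935 rad/s.

0.194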